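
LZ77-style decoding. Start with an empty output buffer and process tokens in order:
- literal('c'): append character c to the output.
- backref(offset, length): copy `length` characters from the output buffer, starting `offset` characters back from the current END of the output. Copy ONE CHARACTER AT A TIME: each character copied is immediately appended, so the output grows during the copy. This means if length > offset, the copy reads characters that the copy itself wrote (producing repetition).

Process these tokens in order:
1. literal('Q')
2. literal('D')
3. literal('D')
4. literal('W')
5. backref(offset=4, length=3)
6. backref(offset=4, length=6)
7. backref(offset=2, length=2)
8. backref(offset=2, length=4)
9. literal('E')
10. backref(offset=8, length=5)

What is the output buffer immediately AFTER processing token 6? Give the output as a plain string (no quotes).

Token 1: literal('Q'). Output: "Q"
Token 2: literal('D'). Output: "QD"
Token 3: literal('D'). Output: "QDD"
Token 4: literal('W'). Output: "QDDW"
Token 5: backref(off=4, len=3). Copied 'QDD' from pos 0. Output: "QDDWQDD"
Token 6: backref(off=4, len=6) (overlapping!). Copied 'WQDDWQ' from pos 3. Output: "QDDWQDDWQDDWQ"

Answer: QDDWQDDWQDDWQ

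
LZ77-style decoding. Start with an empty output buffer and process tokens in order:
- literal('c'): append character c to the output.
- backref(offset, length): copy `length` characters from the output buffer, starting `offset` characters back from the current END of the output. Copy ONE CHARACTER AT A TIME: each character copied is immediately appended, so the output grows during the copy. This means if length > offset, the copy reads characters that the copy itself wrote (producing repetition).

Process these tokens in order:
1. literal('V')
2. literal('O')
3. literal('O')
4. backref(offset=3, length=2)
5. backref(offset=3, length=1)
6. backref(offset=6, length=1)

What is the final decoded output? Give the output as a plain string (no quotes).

Token 1: literal('V'). Output: "V"
Token 2: literal('O'). Output: "VO"
Token 3: literal('O'). Output: "VOO"
Token 4: backref(off=3, len=2). Copied 'VO' from pos 0. Output: "VOOVO"
Token 5: backref(off=3, len=1). Copied 'O' from pos 2. Output: "VOOVOO"
Token 6: backref(off=6, len=1). Copied 'V' from pos 0. Output: "VOOVOOV"

Answer: VOOVOOV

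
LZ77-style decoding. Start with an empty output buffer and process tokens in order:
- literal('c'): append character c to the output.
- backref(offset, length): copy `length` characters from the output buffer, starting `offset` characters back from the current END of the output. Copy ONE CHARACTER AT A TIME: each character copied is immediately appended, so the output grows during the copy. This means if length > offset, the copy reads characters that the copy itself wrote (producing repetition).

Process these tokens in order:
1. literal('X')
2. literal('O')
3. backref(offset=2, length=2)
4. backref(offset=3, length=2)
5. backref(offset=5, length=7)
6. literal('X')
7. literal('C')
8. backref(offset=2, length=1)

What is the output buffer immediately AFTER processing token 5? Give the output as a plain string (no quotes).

Answer: XOXOOXOXOOXOX

Derivation:
Token 1: literal('X'). Output: "X"
Token 2: literal('O'). Output: "XO"
Token 3: backref(off=2, len=2). Copied 'XO' from pos 0. Output: "XOXO"
Token 4: backref(off=3, len=2). Copied 'OX' from pos 1. Output: "XOXOOX"
Token 5: backref(off=5, len=7) (overlapping!). Copied 'OXOOXOX' from pos 1. Output: "XOXOOXOXOOXOX"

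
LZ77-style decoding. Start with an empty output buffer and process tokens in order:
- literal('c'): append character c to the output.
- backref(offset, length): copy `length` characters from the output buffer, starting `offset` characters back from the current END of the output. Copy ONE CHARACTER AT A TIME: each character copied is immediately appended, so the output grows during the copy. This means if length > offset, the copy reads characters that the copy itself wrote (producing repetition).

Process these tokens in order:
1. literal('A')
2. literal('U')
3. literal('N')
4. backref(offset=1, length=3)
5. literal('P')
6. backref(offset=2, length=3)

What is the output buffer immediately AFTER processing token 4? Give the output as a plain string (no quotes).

Answer: AUNNNN

Derivation:
Token 1: literal('A'). Output: "A"
Token 2: literal('U'). Output: "AU"
Token 3: literal('N'). Output: "AUN"
Token 4: backref(off=1, len=3) (overlapping!). Copied 'NNN' from pos 2. Output: "AUNNNN"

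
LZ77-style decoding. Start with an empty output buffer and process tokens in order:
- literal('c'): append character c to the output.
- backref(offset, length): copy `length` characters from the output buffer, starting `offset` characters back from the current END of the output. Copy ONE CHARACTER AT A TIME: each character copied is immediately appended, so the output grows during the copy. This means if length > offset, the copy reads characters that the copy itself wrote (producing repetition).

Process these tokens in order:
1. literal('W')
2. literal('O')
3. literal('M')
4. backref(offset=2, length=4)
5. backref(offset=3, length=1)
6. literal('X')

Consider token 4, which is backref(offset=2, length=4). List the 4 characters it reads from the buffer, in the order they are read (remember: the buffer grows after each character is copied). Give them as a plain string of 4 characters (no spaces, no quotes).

Answer: OMOM

Derivation:
Token 1: literal('W'). Output: "W"
Token 2: literal('O'). Output: "WO"
Token 3: literal('M'). Output: "WOM"
Token 4: backref(off=2, len=4). Buffer before: "WOM" (len 3)
  byte 1: read out[1]='O', append. Buffer now: "WOMO"
  byte 2: read out[2]='M', append. Buffer now: "WOMOM"
  byte 3: read out[3]='O', append. Buffer now: "WOMOMO"
  byte 4: read out[4]='M', append. Buffer now: "WOMOMOM"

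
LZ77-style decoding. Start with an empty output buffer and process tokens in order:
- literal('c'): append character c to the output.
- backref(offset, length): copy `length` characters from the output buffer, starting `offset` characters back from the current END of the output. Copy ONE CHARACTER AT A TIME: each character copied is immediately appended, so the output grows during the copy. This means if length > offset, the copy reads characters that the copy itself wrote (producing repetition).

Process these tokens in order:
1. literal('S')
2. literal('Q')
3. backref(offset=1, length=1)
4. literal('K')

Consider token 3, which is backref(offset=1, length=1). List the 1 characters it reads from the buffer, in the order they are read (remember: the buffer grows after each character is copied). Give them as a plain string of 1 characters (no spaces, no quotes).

Token 1: literal('S'). Output: "S"
Token 2: literal('Q'). Output: "SQ"
Token 3: backref(off=1, len=1). Buffer before: "SQ" (len 2)
  byte 1: read out[1]='Q', append. Buffer now: "SQQ"

Answer: Q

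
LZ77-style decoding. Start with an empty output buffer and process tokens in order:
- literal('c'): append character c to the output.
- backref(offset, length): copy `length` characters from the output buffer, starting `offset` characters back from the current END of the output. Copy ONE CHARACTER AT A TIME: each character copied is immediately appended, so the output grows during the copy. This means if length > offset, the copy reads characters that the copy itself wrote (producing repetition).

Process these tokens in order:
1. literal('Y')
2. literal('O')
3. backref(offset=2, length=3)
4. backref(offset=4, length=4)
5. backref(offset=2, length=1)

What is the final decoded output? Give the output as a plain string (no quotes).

Token 1: literal('Y'). Output: "Y"
Token 2: literal('O'). Output: "YO"
Token 3: backref(off=2, len=3) (overlapping!). Copied 'YOY' from pos 0. Output: "YOYOY"
Token 4: backref(off=4, len=4). Copied 'OYOY' from pos 1. Output: "YOYOYOYOY"
Token 5: backref(off=2, len=1). Copied 'O' from pos 7. Output: "YOYOYOYOYO"

Answer: YOYOYOYOYO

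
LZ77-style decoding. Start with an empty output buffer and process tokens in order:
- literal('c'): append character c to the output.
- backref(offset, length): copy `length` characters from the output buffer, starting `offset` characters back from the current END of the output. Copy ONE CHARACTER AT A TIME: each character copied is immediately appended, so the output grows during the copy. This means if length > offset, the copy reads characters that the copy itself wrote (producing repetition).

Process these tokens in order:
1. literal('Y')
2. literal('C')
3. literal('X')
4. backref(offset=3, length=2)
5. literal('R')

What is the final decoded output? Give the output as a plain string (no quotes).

Token 1: literal('Y'). Output: "Y"
Token 2: literal('C'). Output: "YC"
Token 3: literal('X'). Output: "YCX"
Token 4: backref(off=3, len=2). Copied 'YC' from pos 0. Output: "YCXYC"
Token 5: literal('R'). Output: "YCXYCR"

Answer: YCXYCR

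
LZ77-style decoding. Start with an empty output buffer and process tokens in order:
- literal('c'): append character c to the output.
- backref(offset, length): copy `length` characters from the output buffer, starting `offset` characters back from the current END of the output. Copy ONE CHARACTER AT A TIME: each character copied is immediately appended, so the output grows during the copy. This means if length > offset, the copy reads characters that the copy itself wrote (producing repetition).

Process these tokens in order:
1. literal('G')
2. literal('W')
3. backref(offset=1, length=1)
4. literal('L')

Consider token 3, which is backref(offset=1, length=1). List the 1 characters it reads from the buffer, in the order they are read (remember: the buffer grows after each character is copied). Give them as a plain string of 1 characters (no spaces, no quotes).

Answer: W

Derivation:
Token 1: literal('G'). Output: "G"
Token 2: literal('W'). Output: "GW"
Token 3: backref(off=1, len=1). Buffer before: "GW" (len 2)
  byte 1: read out[1]='W', append. Buffer now: "GWW"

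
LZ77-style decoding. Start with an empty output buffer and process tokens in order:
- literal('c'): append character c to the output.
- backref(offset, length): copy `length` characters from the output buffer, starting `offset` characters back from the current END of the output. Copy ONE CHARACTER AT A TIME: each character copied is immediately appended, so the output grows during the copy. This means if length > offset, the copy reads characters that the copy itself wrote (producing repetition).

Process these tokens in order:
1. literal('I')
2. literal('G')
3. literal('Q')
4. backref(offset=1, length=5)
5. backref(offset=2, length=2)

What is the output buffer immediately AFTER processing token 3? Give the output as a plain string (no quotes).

Token 1: literal('I'). Output: "I"
Token 2: literal('G'). Output: "IG"
Token 3: literal('Q'). Output: "IGQ"

Answer: IGQ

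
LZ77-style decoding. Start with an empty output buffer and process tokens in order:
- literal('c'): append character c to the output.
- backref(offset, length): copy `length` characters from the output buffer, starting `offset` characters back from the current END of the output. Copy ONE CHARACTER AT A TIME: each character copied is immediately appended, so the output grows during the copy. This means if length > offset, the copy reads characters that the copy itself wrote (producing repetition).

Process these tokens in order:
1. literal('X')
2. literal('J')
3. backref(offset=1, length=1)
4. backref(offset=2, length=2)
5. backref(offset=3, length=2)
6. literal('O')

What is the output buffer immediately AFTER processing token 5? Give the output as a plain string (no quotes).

Token 1: literal('X'). Output: "X"
Token 2: literal('J'). Output: "XJ"
Token 3: backref(off=1, len=1). Copied 'J' from pos 1. Output: "XJJ"
Token 4: backref(off=2, len=2). Copied 'JJ' from pos 1. Output: "XJJJJ"
Token 5: backref(off=3, len=2). Copied 'JJ' from pos 2. Output: "XJJJJJJ"

Answer: XJJJJJJ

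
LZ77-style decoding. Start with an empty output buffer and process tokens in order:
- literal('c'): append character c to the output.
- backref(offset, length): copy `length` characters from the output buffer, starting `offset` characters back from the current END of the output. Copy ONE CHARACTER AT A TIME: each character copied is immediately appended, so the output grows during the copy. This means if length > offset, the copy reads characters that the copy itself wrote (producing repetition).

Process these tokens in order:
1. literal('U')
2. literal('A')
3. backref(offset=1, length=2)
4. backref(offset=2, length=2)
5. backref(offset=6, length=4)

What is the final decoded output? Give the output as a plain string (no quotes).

Answer: UAAAAAUAAA

Derivation:
Token 1: literal('U'). Output: "U"
Token 2: literal('A'). Output: "UA"
Token 3: backref(off=1, len=2) (overlapping!). Copied 'AA' from pos 1. Output: "UAAA"
Token 4: backref(off=2, len=2). Copied 'AA' from pos 2. Output: "UAAAAA"
Token 5: backref(off=6, len=4). Copied 'UAAA' from pos 0. Output: "UAAAAAUAAA"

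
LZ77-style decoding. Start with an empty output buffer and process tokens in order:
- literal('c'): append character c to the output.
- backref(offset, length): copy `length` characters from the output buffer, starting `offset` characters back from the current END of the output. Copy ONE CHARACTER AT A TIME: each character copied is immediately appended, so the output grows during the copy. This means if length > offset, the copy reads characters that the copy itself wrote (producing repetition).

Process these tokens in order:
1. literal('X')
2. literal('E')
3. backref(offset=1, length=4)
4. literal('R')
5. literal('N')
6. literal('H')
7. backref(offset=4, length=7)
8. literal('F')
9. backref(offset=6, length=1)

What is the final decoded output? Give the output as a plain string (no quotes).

Token 1: literal('X'). Output: "X"
Token 2: literal('E'). Output: "XE"
Token 3: backref(off=1, len=4) (overlapping!). Copied 'EEEE' from pos 1. Output: "XEEEEE"
Token 4: literal('R'). Output: "XEEEEER"
Token 5: literal('N'). Output: "XEEEEERN"
Token 6: literal('H'). Output: "XEEEEERNH"
Token 7: backref(off=4, len=7) (overlapping!). Copied 'ERNHERN' from pos 5. Output: "XEEEEERNHERNHERN"
Token 8: literal('F'). Output: "XEEEEERNHERNHERNF"
Token 9: backref(off=6, len=1). Copied 'N' from pos 11. Output: "XEEEEERNHERNHERNFN"

Answer: XEEEEERNHERNHERNFN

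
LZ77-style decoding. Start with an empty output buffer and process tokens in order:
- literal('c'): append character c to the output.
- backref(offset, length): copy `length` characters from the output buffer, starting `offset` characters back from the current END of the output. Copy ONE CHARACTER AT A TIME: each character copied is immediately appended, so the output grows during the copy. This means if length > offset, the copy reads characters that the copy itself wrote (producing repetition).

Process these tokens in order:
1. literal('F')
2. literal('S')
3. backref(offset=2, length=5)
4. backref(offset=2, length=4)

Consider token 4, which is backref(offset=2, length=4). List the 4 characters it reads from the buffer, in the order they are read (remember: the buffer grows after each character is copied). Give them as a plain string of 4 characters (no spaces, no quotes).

Token 1: literal('F'). Output: "F"
Token 2: literal('S'). Output: "FS"
Token 3: backref(off=2, len=5) (overlapping!). Copied 'FSFSF' from pos 0. Output: "FSFSFSF"
Token 4: backref(off=2, len=4). Buffer before: "FSFSFSF" (len 7)
  byte 1: read out[5]='S', append. Buffer now: "FSFSFSFS"
  byte 2: read out[6]='F', append. Buffer now: "FSFSFSFSF"
  byte 3: read out[7]='S', append. Buffer now: "FSFSFSFSFS"
  byte 4: read out[8]='F', append. Buffer now: "FSFSFSFSFSF"

Answer: SFSF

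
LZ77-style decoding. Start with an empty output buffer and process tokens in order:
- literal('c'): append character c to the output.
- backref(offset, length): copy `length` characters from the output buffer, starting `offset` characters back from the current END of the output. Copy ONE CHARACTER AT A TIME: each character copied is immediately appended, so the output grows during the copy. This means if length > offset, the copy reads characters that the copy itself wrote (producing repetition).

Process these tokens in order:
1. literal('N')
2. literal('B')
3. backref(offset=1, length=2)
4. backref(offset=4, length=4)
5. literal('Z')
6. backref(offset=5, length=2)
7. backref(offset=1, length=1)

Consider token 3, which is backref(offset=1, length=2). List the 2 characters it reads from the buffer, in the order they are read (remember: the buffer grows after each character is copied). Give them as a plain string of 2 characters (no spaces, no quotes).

Token 1: literal('N'). Output: "N"
Token 2: literal('B'). Output: "NB"
Token 3: backref(off=1, len=2). Buffer before: "NB" (len 2)
  byte 1: read out[1]='B', append. Buffer now: "NBB"
  byte 2: read out[2]='B', append. Buffer now: "NBBB"

Answer: BB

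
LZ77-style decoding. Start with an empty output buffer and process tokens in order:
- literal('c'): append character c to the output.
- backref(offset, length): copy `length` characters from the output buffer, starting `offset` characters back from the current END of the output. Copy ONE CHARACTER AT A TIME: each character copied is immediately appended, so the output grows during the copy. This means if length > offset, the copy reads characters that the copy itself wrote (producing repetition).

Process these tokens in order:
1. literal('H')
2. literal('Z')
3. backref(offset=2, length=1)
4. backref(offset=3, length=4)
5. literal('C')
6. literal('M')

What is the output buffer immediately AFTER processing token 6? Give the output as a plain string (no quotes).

Token 1: literal('H'). Output: "H"
Token 2: literal('Z'). Output: "HZ"
Token 3: backref(off=2, len=1). Copied 'H' from pos 0. Output: "HZH"
Token 4: backref(off=3, len=4) (overlapping!). Copied 'HZHH' from pos 0. Output: "HZHHZHH"
Token 5: literal('C'). Output: "HZHHZHHC"
Token 6: literal('M'). Output: "HZHHZHHCM"

Answer: HZHHZHHCM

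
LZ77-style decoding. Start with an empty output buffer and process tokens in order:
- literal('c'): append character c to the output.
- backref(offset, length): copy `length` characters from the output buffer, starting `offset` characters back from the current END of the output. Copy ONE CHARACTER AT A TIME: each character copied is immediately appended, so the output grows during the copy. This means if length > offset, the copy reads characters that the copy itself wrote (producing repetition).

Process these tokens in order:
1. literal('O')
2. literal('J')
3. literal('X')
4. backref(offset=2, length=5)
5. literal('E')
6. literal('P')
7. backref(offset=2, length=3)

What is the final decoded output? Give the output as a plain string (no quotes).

Answer: OJXJXJXJEPEPE

Derivation:
Token 1: literal('O'). Output: "O"
Token 2: literal('J'). Output: "OJ"
Token 3: literal('X'). Output: "OJX"
Token 4: backref(off=2, len=5) (overlapping!). Copied 'JXJXJ' from pos 1. Output: "OJXJXJXJ"
Token 5: literal('E'). Output: "OJXJXJXJE"
Token 6: literal('P'). Output: "OJXJXJXJEP"
Token 7: backref(off=2, len=3) (overlapping!). Copied 'EPE' from pos 8. Output: "OJXJXJXJEPEPE"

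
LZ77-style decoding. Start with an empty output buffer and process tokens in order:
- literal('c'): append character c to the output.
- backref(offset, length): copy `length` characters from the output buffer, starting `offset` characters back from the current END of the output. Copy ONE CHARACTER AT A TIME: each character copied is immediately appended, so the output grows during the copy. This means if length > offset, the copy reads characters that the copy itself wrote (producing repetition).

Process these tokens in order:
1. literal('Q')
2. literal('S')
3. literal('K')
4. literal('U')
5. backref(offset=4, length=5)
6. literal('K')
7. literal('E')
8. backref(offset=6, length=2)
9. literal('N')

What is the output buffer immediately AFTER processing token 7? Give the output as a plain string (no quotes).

Answer: QSKUQSKUQKE

Derivation:
Token 1: literal('Q'). Output: "Q"
Token 2: literal('S'). Output: "QS"
Token 3: literal('K'). Output: "QSK"
Token 4: literal('U'). Output: "QSKU"
Token 5: backref(off=4, len=5) (overlapping!). Copied 'QSKUQ' from pos 0. Output: "QSKUQSKUQ"
Token 6: literal('K'). Output: "QSKUQSKUQK"
Token 7: literal('E'). Output: "QSKUQSKUQKE"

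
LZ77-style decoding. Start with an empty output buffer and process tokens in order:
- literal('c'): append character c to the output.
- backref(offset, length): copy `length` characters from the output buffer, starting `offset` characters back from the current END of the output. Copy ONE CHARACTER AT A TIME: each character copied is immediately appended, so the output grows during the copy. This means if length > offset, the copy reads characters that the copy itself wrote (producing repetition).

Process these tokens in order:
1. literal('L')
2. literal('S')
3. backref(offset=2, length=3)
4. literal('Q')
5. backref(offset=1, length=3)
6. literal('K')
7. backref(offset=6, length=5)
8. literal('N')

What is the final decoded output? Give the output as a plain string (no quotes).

Token 1: literal('L'). Output: "L"
Token 2: literal('S'). Output: "LS"
Token 3: backref(off=2, len=3) (overlapping!). Copied 'LSL' from pos 0. Output: "LSLSL"
Token 4: literal('Q'). Output: "LSLSLQ"
Token 5: backref(off=1, len=3) (overlapping!). Copied 'QQQ' from pos 5. Output: "LSLSLQQQQ"
Token 6: literal('K'). Output: "LSLSLQQQQK"
Token 7: backref(off=6, len=5). Copied 'LQQQQ' from pos 4. Output: "LSLSLQQQQKLQQQQ"
Token 8: literal('N'). Output: "LSLSLQQQQKLQQQQN"

Answer: LSLSLQQQQKLQQQQN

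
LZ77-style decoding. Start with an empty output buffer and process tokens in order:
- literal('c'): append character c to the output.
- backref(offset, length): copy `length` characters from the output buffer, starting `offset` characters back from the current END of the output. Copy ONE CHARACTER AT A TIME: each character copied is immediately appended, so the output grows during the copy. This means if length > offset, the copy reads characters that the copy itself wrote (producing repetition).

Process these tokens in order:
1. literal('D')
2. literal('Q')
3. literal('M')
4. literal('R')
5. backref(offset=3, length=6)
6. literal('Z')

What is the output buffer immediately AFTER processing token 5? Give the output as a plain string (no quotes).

Answer: DQMRQMRQMR

Derivation:
Token 1: literal('D'). Output: "D"
Token 2: literal('Q'). Output: "DQ"
Token 3: literal('M'). Output: "DQM"
Token 4: literal('R'). Output: "DQMR"
Token 5: backref(off=3, len=6) (overlapping!). Copied 'QMRQMR' from pos 1. Output: "DQMRQMRQMR"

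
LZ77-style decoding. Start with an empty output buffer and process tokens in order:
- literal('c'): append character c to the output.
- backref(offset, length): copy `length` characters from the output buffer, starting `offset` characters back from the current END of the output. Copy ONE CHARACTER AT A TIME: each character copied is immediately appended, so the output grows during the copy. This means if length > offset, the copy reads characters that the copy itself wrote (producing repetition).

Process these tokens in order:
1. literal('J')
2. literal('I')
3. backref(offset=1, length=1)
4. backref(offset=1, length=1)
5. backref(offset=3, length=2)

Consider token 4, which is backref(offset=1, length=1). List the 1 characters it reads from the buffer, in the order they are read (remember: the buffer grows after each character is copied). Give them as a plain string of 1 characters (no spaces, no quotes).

Token 1: literal('J'). Output: "J"
Token 2: literal('I'). Output: "JI"
Token 3: backref(off=1, len=1). Copied 'I' from pos 1. Output: "JII"
Token 4: backref(off=1, len=1). Buffer before: "JII" (len 3)
  byte 1: read out[2]='I', append. Buffer now: "JIII"

Answer: I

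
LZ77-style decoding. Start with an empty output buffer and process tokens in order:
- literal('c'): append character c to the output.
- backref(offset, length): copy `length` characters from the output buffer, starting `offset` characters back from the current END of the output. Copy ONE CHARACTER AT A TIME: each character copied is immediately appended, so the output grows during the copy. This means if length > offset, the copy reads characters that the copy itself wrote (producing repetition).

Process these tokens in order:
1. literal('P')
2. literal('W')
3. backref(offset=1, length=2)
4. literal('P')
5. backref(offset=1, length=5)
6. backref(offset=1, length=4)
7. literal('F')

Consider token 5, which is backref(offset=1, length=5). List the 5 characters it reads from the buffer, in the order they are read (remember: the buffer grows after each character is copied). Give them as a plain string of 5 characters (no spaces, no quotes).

Token 1: literal('P'). Output: "P"
Token 2: literal('W'). Output: "PW"
Token 3: backref(off=1, len=2) (overlapping!). Copied 'WW' from pos 1. Output: "PWWW"
Token 4: literal('P'). Output: "PWWWP"
Token 5: backref(off=1, len=5). Buffer before: "PWWWP" (len 5)
  byte 1: read out[4]='P', append. Buffer now: "PWWWPP"
  byte 2: read out[5]='P', append. Buffer now: "PWWWPPP"
  byte 3: read out[6]='P', append. Buffer now: "PWWWPPPP"
  byte 4: read out[7]='P', append. Buffer now: "PWWWPPPPP"
  byte 5: read out[8]='P', append. Buffer now: "PWWWPPPPPP"

Answer: PPPPP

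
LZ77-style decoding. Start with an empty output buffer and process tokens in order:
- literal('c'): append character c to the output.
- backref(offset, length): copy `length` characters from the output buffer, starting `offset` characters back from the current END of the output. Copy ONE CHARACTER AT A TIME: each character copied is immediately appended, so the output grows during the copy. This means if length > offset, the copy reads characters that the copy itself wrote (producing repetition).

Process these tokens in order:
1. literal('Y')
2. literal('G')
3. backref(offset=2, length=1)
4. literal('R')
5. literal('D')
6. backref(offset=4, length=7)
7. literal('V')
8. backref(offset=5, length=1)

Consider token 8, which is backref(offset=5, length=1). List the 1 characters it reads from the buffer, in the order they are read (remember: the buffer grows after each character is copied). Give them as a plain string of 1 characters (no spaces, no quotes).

Token 1: literal('Y'). Output: "Y"
Token 2: literal('G'). Output: "YG"
Token 3: backref(off=2, len=1). Copied 'Y' from pos 0. Output: "YGY"
Token 4: literal('R'). Output: "YGYR"
Token 5: literal('D'). Output: "YGYRD"
Token 6: backref(off=4, len=7) (overlapping!). Copied 'GYRDGYR' from pos 1. Output: "YGYRDGYRDGYR"
Token 7: literal('V'). Output: "YGYRDGYRDGYRV"
Token 8: backref(off=5, len=1). Buffer before: "YGYRDGYRDGYRV" (len 13)
  byte 1: read out[8]='D', append. Buffer now: "YGYRDGYRDGYRVD"

Answer: D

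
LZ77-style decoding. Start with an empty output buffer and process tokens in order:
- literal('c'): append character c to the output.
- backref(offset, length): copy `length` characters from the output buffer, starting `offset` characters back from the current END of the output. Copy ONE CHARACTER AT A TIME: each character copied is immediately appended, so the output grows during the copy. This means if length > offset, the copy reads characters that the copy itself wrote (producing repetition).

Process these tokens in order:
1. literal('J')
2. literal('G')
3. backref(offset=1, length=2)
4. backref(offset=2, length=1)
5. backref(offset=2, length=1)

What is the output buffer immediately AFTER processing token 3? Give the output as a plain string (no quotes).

Answer: JGGG

Derivation:
Token 1: literal('J'). Output: "J"
Token 2: literal('G'). Output: "JG"
Token 3: backref(off=1, len=2) (overlapping!). Copied 'GG' from pos 1. Output: "JGGG"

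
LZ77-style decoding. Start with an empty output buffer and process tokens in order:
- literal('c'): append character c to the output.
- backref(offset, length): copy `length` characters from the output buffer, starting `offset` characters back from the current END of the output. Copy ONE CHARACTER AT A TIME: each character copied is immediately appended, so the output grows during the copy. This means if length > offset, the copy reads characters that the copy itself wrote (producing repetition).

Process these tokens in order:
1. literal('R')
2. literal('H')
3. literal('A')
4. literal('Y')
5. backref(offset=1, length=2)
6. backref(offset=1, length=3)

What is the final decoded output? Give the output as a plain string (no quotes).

Answer: RHAYYYYYY

Derivation:
Token 1: literal('R'). Output: "R"
Token 2: literal('H'). Output: "RH"
Token 3: literal('A'). Output: "RHA"
Token 4: literal('Y'). Output: "RHAY"
Token 5: backref(off=1, len=2) (overlapping!). Copied 'YY' from pos 3. Output: "RHAYYY"
Token 6: backref(off=1, len=3) (overlapping!). Copied 'YYY' from pos 5. Output: "RHAYYYYYY"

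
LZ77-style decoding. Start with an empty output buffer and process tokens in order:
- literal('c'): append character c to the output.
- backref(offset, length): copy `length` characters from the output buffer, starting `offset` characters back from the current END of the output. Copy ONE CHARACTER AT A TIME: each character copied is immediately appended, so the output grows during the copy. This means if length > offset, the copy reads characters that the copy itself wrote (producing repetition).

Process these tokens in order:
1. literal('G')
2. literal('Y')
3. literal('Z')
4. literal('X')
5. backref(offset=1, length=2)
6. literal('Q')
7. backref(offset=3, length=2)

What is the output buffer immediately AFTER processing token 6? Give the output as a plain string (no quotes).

Answer: GYZXXXQ

Derivation:
Token 1: literal('G'). Output: "G"
Token 2: literal('Y'). Output: "GY"
Token 3: literal('Z'). Output: "GYZ"
Token 4: literal('X'). Output: "GYZX"
Token 5: backref(off=1, len=2) (overlapping!). Copied 'XX' from pos 3. Output: "GYZXXX"
Token 6: literal('Q'). Output: "GYZXXXQ"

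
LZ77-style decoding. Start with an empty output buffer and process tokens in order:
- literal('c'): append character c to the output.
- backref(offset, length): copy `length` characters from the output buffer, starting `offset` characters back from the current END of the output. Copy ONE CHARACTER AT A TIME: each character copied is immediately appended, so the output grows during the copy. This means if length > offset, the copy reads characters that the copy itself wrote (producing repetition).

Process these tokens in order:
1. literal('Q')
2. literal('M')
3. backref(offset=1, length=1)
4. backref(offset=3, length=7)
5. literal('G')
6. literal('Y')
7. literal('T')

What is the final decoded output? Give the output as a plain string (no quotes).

Answer: QMMQMMQMMQGYT

Derivation:
Token 1: literal('Q'). Output: "Q"
Token 2: literal('M'). Output: "QM"
Token 3: backref(off=1, len=1). Copied 'M' from pos 1. Output: "QMM"
Token 4: backref(off=3, len=7) (overlapping!). Copied 'QMMQMMQ' from pos 0. Output: "QMMQMMQMMQ"
Token 5: literal('G'). Output: "QMMQMMQMMQG"
Token 6: literal('Y'). Output: "QMMQMMQMMQGY"
Token 7: literal('T'). Output: "QMMQMMQMMQGYT"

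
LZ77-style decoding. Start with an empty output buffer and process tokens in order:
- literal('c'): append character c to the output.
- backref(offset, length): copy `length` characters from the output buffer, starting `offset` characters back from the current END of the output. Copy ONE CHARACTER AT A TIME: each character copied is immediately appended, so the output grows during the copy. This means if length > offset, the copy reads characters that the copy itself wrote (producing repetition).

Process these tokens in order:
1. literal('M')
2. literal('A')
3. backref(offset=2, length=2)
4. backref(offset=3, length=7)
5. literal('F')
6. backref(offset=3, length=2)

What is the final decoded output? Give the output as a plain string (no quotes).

Token 1: literal('M'). Output: "M"
Token 2: literal('A'). Output: "MA"
Token 3: backref(off=2, len=2). Copied 'MA' from pos 0. Output: "MAMA"
Token 4: backref(off=3, len=7) (overlapping!). Copied 'AMAAMAA' from pos 1. Output: "MAMAAMAAMAA"
Token 5: literal('F'). Output: "MAMAAMAAMAAF"
Token 6: backref(off=3, len=2). Copied 'AA' from pos 9. Output: "MAMAAMAAMAAFAA"

Answer: MAMAAMAAMAAFAA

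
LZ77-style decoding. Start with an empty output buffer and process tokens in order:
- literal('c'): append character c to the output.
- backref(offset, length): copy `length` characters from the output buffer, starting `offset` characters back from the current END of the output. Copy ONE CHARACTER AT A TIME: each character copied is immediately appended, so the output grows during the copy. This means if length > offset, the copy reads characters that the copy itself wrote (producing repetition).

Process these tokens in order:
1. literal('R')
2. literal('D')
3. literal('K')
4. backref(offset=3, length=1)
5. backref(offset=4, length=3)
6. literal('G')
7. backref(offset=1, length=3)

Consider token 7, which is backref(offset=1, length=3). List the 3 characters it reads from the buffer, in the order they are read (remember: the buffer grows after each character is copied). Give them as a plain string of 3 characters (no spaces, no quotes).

Token 1: literal('R'). Output: "R"
Token 2: literal('D'). Output: "RD"
Token 3: literal('K'). Output: "RDK"
Token 4: backref(off=3, len=1). Copied 'R' from pos 0. Output: "RDKR"
Token 5: backref(off=4, len=3). Copied 'RDK' from pos 0. Output: "RDKRRDK"
Token 6: literal('G'). Output: "RDKRRDKG"
Token 7: backref(off=1, len=3). Buffer before: "RDKRRDKG" (len 8)
  byte 1: read out[7]='G', append. Buffer now: "RDKRRDKGG"
  byte 2: read out[8]='G', append. Buffer now: "RDKRRDKGGG"
  byte 3: read out[9]='G', append. Buffer now: "RDKRRDKGGGG"

Answer: GGG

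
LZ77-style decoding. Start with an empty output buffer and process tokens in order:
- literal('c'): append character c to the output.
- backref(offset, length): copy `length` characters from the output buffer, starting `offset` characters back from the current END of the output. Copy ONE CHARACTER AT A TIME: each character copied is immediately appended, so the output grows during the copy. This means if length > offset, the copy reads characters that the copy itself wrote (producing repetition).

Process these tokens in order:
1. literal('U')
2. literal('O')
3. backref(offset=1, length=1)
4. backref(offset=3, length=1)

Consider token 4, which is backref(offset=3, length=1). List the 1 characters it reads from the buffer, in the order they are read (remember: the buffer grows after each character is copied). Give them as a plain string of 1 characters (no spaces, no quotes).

Answer: U

Derivation:
Token 1: literal('U'). Output: "U"
Token 2: literal('O'). Output: "UO"
Token 3: backref(off=1, len=1). Copied 'O' from pos 1. Output: "UOO"
Token 4: backref(off=3, len=1). Buffer before: "UOO" (len 3)
  byte 1: read out[0]='U', append. Buffer now: "UOOU"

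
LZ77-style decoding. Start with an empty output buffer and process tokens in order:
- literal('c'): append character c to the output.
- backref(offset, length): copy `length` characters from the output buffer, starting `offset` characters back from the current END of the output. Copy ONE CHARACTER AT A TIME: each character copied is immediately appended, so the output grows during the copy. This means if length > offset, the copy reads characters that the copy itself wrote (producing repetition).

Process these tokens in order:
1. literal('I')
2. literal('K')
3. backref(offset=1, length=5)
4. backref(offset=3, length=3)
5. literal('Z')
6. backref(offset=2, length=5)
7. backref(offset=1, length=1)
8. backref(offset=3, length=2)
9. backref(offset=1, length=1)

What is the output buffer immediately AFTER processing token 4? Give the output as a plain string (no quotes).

Token 1: literal('I'). Output: "I"
Token 2: literal('K'). Output: "IK"
Token 3: backref(off=1, len=5) (overlapping!). Copied 'KKKKK' from pos 1. Output: "IKKKKKK"
Token 4: backref(off=3, len=3). Copied 'KKK' from pos 4. Output: "IKKKKKKKKK"

Answer: IKKKKKKKKK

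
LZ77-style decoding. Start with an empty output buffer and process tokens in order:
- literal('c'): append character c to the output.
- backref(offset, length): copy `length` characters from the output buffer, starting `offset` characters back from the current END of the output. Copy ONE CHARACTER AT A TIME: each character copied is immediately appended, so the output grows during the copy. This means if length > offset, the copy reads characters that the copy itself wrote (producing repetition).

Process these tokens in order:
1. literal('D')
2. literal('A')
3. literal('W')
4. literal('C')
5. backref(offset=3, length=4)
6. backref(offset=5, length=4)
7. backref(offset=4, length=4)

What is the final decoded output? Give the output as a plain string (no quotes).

Answer: DAWCAWCACAWCCAWC

Derivation:
Token 1: literal('D'). Output: "D"
Token 2: literal('A'). Output: "DA"
Token 3: literal('W'). Output: "DAW"
Token 4: literal('C'). Output: "DAWC"
Token 5: backref(off=3, len=4) (overlapping!). Copied 'AWCA' from pos 1. Output: "DAWCAWCA"
Token 6: backref(off=5, len=4). Copied 'CAWC' from pos 3. Output: "DAWCAWCACAWC"
Token 7: backref(off=4, len=4). Copied 'CAWC' from pos 8. Output: "DAWCAWCACAWCCAWC"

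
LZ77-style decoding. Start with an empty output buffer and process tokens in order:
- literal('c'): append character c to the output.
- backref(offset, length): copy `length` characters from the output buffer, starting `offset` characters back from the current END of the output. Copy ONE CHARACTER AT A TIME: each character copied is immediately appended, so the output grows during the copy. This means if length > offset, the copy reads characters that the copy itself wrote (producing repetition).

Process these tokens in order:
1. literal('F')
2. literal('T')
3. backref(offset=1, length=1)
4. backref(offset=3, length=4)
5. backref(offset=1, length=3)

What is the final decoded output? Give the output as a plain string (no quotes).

Answer: FTTFTTFFFF

Derivation:
Token 1: literal('F'). Output: "F"
Token 2: literal('T'). Output: "FT"
Token 3: backref(off=1, len=1). Copied 'T' from pos 1. Output: "FTT"
Token 4: backref(off=3, len=4) (overlapping!). Copied 'FTTF' from pos 0. Output: "FTTFTTF"
Token 5: backref(off=1, len=3) (overlapping!). Copied 'FFF' from pos 6. Output: "FTTFTTFFFF"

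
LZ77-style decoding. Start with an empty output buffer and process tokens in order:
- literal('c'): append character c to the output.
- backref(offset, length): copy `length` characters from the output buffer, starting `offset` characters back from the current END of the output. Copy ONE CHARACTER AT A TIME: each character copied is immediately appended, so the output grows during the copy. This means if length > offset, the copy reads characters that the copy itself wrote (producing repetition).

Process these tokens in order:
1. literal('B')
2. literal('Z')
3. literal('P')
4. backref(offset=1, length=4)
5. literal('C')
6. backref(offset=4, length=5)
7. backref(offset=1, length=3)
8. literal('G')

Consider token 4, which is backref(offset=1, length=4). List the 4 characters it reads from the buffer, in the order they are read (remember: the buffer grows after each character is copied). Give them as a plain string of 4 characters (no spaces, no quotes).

Token 1: literal('B'). Output: "B"
Token 2: literal('Z'). Output: "BZ"
Token 3: literal('P'). Output: "BZP"
Token 4: backref(off=1, len=4). Buffer before: "BZP" (len 3)
  byte 1: read out[2]='P', append. Buffer now: "BZPP"
  byte 2: read out[3]='P', append. Buffer now: "BZPPP"
  byte 3: read out[4]='P', append. Buffer now: "BZPPPP"
  byte 4: read out[5]='P', append. Buffer now: "BZPPPPP"

Answer: PPPP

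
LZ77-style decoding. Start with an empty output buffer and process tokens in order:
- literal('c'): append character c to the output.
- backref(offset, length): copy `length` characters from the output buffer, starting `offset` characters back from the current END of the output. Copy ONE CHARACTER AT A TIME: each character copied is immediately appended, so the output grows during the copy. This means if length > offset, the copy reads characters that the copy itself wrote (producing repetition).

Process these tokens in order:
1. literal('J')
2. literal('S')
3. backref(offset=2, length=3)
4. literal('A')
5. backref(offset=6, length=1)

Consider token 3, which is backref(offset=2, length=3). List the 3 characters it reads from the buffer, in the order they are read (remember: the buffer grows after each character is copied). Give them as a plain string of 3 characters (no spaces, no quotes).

Answer: JSJ

Derivation:
Token 1: literal('J'). Output: "J"
Token 2: literal('S'). Output: "JS"
Token 3: backref(off=2, len=3). Buffer before: "JS" (len 2)
  byte 1: read out[0]='J', append. Buffer now: "JSJ"
  byte 2: read out[1]='S', append. Buffer now: "JSJS"
  byte 3: read out[2]='J', append. Buffer now: "JSJSJ"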